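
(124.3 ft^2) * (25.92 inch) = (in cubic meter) 7.603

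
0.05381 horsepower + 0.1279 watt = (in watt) 40.25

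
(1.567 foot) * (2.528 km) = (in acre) 0.2984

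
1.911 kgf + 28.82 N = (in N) 47.56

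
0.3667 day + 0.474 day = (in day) 0.8407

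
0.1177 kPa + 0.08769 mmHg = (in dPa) 1294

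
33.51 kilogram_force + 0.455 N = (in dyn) 3.291e+07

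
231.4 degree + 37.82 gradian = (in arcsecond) 9.556e+05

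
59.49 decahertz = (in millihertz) 5.949e+05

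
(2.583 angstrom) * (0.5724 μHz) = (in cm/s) 1.479e-14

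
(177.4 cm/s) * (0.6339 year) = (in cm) 3.546e+09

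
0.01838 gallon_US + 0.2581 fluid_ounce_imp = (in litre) 0.07691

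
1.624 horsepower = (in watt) 1211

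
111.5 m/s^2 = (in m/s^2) 111.5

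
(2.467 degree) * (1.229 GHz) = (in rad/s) 5.292e+07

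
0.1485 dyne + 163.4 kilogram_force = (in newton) 1602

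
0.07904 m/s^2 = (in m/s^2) 0.07904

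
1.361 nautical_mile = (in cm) 2.521e+05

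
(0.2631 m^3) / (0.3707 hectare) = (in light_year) 7.502e-21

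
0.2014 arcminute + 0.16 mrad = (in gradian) 0.01392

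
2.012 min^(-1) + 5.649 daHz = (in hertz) 56.52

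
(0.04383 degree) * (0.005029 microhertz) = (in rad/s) 3.847e-12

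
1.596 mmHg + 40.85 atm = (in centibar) 4139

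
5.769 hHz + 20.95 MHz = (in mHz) 2.095e+10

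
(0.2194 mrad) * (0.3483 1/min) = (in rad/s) 1.274e-06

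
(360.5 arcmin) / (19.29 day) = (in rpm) 6.008e-07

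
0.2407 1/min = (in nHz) 4.012e+06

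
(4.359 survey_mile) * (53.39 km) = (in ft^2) 4.031e+09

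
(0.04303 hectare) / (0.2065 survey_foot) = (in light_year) 7.226e-13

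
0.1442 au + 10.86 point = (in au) 0.1442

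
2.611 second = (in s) 2.611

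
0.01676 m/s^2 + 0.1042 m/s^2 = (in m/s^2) 0.121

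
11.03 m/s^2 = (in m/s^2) 11.03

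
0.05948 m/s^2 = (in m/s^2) 0.05948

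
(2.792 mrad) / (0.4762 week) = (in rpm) 9.257e-08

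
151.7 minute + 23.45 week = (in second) 1.419e+07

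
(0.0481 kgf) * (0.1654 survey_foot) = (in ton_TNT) 5.684e-12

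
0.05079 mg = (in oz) 1.792e-06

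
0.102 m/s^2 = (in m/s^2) 0.102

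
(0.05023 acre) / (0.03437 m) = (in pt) 1.676e+07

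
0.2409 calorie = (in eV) 6.291e+18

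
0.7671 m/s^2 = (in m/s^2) 0.7671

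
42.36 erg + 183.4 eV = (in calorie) 1.012e-06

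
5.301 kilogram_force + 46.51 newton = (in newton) 98.5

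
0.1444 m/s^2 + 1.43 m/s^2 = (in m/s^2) 1.574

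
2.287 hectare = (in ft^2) 2.462e+05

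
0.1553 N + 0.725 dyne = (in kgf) 0.01584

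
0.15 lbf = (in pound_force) 0.15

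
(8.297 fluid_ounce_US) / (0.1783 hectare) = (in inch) 5.418e-06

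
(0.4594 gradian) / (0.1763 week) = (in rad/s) 6.768e-08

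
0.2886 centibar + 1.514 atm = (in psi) 22.29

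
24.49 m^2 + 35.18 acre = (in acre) 35.19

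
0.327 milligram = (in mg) 0.327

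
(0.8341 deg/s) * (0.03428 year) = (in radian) 1.574e+04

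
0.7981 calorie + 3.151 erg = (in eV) 2.084e+19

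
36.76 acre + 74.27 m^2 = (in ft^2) 1.602e+06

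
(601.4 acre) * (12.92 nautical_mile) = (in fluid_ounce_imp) 2.05e+15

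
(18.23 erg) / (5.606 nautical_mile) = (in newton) 1.756e-10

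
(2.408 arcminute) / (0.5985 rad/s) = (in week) 1.935e-09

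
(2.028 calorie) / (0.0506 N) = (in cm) 1.677e+04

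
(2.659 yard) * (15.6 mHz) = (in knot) 0.07373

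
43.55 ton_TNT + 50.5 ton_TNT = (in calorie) 9.405e+10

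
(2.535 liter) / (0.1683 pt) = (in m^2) 42.7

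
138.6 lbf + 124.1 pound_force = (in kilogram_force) 119.2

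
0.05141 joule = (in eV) 3.209e+17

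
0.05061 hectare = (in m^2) 506.1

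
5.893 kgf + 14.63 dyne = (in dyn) 5.779e+06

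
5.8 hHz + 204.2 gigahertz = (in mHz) 2.042e+14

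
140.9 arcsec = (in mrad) 0.6831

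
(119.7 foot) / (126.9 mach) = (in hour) 2.345e-07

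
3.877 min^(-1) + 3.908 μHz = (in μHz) 6.462e+04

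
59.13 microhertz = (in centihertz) 0.005913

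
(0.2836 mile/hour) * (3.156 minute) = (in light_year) 2.538e-15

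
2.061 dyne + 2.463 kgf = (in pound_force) 5.43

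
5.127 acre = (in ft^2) 2.233e+05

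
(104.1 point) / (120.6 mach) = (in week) 1.479e-12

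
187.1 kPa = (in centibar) 187.1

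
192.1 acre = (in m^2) 7.774e+05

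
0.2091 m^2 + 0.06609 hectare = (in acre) 0.1634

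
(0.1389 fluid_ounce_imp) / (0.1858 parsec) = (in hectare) 6.884e-26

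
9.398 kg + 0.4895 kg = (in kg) 9.887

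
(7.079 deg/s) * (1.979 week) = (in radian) 1.479e+05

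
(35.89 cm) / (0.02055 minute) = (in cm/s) 29.11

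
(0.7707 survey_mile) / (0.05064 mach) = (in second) 71.93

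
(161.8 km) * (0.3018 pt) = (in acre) 0.004257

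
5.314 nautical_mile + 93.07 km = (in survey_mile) 63.95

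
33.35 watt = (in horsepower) 0.04472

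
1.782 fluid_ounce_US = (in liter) 0.0527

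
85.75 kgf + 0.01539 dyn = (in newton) 840.9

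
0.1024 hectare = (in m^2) 1024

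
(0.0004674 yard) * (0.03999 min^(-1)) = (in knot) 5.537e-07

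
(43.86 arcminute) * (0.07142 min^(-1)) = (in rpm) 0.000145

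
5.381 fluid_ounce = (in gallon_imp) 0.035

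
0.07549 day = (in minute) 108.7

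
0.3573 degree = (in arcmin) 21.44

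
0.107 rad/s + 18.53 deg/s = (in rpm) 4.11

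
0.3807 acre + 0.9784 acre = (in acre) 1.359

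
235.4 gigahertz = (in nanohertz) 2.354e+20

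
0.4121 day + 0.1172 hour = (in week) 0.05957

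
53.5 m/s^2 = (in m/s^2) 53.5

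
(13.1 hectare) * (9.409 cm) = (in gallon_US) 3.256e+06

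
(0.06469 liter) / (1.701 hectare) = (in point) 1.078e-05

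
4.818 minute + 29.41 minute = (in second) 2054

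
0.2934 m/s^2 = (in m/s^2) 0.2934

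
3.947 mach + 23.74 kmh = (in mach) 3.966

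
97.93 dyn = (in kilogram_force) 9.986e-05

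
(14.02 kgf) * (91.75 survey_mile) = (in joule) 2.03e+07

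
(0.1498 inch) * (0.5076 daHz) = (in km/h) 0.06953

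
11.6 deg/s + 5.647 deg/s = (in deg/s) 17.25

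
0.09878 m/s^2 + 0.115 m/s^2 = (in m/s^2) 0.2138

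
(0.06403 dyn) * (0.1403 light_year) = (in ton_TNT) 0.2031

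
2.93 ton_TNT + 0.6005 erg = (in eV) 7.652e+28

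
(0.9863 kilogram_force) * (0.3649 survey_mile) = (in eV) 3.545e+22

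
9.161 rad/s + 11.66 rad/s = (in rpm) 198.8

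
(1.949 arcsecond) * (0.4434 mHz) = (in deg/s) 2.401e-07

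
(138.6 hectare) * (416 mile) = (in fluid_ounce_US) 3.138e+16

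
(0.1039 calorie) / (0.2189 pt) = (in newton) 5629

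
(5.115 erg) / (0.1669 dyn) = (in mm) 306.5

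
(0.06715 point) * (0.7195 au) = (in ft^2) 2.745e+07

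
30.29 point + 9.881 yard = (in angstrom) 9.046e+10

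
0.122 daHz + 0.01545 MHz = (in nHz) 1.545e+13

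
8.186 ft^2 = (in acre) 0.0001879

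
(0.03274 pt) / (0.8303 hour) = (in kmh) 1.391e-08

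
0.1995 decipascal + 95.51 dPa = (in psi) 0.001388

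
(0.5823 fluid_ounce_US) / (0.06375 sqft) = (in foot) 0.009539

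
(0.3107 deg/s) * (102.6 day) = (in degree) 2.754e+06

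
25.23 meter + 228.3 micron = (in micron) 2.523e+07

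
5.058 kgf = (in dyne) 4.96e+06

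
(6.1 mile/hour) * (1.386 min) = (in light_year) 2.397e-14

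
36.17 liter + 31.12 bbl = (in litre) 4984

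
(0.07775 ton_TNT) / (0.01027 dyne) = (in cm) 3.168e+17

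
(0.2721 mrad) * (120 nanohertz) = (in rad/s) 3.265e-11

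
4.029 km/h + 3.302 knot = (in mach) 0.008276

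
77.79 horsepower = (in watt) 5.801e+04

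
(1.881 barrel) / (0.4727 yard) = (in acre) 0.000171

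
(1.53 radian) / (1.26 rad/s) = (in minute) 0.02024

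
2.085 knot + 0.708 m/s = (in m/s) 1.781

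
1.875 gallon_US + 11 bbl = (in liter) 1756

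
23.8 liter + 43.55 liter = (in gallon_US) 17.79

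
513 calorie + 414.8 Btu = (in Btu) 416.8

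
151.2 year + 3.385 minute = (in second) 4.768e+09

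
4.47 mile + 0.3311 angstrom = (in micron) 7.194e+09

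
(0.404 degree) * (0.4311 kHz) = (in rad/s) 3.04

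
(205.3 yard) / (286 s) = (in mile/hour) 1.468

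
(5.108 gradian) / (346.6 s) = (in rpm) 0.002211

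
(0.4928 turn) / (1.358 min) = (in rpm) 0.3629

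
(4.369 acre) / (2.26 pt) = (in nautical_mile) 1.197e+04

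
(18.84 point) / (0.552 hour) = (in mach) 9.823e-09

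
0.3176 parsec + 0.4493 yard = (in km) 9.8e+12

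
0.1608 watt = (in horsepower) 0.0002156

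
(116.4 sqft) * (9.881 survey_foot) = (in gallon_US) 8604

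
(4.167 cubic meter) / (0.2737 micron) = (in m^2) 1.522e+07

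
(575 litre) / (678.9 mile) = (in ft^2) 5.665e-06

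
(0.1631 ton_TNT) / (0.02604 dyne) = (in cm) 2.621e+17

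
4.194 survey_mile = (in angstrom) 6.75e+13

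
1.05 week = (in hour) 176.4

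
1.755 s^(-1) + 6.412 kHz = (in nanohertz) 6.414e+12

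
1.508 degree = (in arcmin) 90.48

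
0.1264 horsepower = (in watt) 94.26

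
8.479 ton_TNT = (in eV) 2.214e+29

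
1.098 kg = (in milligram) 1.098e+06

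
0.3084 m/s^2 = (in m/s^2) 0.3084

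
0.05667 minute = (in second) 3.4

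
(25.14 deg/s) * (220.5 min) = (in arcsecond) 1.197e+09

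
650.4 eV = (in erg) 1.042e-09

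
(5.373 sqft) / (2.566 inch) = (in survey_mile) 0.004759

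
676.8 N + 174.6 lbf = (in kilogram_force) 148.2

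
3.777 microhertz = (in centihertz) 0.0003777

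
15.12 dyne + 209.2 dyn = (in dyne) 224.3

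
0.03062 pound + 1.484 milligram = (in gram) 13.89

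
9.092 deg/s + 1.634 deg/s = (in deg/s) 10.73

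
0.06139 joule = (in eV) 3.832e+17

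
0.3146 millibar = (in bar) 0.0003146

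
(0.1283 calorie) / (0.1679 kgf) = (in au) 2.179e-12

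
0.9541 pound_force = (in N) 4.244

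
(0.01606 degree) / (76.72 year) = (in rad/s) 1.159e-13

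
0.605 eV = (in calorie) 2.317e-20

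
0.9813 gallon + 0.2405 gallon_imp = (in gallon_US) 1.27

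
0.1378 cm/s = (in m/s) 0.001378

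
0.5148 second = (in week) 8.512e-07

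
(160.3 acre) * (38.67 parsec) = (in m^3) 7.741e+23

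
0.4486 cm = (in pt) 12.72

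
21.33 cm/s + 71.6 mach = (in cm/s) 2.438e+06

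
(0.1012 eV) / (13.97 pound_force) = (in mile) 1.621e-25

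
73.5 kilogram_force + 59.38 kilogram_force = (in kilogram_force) 132.9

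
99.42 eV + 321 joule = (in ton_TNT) 7.672e-08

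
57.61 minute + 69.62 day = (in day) 69.66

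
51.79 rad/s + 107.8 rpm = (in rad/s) 63.08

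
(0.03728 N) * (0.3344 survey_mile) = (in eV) 1.252e+20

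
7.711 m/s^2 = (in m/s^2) 7.711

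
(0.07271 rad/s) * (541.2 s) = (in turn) 6.263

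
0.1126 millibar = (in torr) 0.08446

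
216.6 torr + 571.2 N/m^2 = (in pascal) 2.945e+04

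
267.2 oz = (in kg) 7.575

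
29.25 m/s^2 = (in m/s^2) 29.25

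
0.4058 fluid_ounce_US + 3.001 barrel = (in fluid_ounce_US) 1.613e+04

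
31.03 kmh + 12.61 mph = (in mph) 31.89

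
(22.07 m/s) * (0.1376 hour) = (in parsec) 3.543e-13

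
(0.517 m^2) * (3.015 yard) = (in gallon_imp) 313.5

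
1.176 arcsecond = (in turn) 9.074e-07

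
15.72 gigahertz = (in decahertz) 1.572e+09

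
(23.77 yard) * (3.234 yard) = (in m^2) 64.27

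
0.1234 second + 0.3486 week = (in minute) 3514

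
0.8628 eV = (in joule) 1.382e-19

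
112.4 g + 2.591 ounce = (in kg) 0.1859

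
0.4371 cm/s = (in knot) 0.008497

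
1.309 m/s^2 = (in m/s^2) 1.309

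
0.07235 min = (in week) 7.178e-06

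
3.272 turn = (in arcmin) 7.068e+04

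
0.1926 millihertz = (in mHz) 0.1926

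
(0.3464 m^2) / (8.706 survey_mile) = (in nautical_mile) 1.335e-08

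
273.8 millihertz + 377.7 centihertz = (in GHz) 4.051e-09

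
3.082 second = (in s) 3.082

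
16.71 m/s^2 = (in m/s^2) 16.71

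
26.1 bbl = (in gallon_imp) 912.8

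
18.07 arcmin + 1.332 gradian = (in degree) 1.5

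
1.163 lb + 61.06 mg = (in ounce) 18.61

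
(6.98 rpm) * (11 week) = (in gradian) 3.096e+08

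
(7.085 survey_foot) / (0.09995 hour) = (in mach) 1.763e-05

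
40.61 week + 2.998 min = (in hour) 6823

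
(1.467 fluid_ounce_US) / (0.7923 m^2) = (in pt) 0.1552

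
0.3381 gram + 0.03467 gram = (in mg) 372.8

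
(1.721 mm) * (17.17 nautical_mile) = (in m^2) 54.73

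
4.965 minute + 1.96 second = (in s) 299.9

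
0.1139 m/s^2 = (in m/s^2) 0.1139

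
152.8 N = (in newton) 152.8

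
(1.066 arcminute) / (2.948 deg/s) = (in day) 6.975e-08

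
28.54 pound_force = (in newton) 127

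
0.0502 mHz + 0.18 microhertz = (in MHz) 5.038e-11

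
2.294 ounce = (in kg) 0.06503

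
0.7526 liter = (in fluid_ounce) 25.45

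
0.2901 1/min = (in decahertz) 0.0004835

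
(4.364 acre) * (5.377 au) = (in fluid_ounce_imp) 5e+20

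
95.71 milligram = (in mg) 95.71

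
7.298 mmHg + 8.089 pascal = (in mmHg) 7.359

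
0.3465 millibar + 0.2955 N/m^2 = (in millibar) 0.3495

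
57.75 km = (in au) 3.86e-07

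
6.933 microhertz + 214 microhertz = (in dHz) 0.002209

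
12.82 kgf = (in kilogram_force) 12.82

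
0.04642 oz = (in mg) 1316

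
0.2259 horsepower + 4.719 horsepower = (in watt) 3687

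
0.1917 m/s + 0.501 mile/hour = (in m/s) 0.4157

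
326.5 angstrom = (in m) 3.265e-08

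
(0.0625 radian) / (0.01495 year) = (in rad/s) 1.326e-07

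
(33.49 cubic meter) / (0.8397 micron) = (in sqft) 4.293e+08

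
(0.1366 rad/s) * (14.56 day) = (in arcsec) 3.544e+10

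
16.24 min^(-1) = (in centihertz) 27.07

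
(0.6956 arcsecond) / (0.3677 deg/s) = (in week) 8.689e-10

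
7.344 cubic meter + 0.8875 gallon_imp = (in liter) 7348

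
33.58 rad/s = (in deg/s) 1924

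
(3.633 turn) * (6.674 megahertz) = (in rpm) 1.455e+09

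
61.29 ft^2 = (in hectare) 0.0005694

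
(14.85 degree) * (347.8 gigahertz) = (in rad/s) 9.014e+10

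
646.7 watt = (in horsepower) 0.8672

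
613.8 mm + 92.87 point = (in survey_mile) 0.0004018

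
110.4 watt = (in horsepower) 0.148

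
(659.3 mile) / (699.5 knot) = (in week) 0.004875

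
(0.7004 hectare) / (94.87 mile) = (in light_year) 4.849e-18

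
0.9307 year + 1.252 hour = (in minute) 4.893e+05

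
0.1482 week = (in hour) 24.9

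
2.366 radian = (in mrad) 2366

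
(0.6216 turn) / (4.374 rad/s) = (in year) 2.831e-08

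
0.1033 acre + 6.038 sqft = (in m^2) 418.6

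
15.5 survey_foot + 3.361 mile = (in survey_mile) 3.364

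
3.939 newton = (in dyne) 3.939e+05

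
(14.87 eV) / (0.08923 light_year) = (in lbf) 6.345e-34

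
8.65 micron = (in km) 8.65e-09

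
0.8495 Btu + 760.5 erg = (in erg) 8.963e+09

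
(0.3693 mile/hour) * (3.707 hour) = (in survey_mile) 1.369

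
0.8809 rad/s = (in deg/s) 50.47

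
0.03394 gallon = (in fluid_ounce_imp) 4.522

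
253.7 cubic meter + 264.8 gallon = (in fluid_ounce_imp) 8.964e+06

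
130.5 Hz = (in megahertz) 0.0001305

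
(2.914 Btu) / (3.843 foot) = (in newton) 2625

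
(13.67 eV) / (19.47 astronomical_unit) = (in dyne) 7.519e-26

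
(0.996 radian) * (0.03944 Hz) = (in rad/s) 0.03928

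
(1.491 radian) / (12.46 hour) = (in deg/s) 0.001904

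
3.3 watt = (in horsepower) 0.004425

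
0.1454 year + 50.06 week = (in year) 1.105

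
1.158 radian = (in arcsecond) 2.389e+05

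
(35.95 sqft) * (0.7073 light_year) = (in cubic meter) 2.235e+16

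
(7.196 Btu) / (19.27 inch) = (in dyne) 1.551e+09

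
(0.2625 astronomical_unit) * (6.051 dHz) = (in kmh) 8.554e+10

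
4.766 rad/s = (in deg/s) 273.1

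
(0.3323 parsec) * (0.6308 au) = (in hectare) 9.676e+22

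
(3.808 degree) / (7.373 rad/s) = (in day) 1.043e-07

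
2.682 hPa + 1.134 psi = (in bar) 0.08087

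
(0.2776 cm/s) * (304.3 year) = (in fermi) 2.664e+22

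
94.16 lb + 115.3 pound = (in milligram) 9.501e+07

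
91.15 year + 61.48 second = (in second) 2.875e+09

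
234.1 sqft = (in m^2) 21.75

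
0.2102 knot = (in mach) 0.0003176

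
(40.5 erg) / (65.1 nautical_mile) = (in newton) 3.359e-11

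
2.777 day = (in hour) 66.65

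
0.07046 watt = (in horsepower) 9.449e-05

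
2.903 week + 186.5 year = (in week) 9728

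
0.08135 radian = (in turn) 0.01295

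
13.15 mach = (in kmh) 1.612e+04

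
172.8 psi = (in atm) 11.76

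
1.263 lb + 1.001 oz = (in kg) 0.6013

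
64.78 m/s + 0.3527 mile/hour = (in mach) 0.1907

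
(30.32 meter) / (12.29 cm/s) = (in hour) 0.06853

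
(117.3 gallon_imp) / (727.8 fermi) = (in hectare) 7.327e+07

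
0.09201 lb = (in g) 41.74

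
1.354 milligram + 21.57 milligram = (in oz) 0.0008086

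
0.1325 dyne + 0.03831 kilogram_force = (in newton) 0.3757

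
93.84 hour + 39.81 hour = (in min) 8019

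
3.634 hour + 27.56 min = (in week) 0.02437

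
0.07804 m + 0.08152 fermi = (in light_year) 8.249e-18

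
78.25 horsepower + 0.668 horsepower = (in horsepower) 78.92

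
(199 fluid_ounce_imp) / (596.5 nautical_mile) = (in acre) 1.265e-12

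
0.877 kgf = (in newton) 8.6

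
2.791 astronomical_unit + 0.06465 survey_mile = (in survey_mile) 2.594e+08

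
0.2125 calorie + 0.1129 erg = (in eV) 5.549e+18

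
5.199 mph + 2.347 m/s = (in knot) 9.08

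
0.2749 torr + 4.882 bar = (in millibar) 4882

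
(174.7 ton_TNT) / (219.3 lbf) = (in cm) 7.493e+10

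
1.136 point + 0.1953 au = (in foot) 9.585e+10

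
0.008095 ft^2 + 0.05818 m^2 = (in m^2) 0.05893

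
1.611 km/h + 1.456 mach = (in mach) 1.457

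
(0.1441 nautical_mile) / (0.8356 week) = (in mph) 0.001181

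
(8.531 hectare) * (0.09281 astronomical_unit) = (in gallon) 3.129e+17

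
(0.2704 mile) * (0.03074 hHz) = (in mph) 2992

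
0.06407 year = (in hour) 561.3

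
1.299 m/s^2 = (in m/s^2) 1.299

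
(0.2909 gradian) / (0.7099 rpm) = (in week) 1.016e-07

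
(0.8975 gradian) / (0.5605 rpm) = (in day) 2.78e-06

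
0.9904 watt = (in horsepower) 0.001328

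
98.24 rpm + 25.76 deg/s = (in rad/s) 10.74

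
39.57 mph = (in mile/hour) 39.57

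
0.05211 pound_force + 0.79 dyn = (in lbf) 0.05211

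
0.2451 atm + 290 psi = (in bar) 20.24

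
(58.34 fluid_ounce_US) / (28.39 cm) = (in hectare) 6.077e-07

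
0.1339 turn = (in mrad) 841.3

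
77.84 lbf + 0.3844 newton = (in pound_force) 77.93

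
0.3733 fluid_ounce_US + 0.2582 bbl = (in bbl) 0.2583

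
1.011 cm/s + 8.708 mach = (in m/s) 2965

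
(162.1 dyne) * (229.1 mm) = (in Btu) 3.52e-07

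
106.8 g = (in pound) 0.2355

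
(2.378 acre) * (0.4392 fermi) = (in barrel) 2.658e-11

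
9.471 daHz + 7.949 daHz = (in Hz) 174.2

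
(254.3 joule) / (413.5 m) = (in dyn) 6.15e+04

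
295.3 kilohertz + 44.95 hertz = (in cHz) 2.953e+07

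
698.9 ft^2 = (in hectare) 0.006493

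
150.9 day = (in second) 1.304e+07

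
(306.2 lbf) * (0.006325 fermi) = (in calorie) 2.059e-15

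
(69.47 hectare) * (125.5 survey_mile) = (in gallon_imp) 3.086e+13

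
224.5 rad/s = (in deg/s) 1.286e+04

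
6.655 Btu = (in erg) 7.021e+10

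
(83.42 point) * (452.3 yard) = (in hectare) 0.001217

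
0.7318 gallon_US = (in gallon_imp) 0.6094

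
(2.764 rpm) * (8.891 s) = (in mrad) 2573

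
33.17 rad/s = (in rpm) 316.8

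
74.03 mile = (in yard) 1.303e+05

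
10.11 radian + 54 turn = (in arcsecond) 7.207e+07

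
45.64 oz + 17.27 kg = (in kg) 18.56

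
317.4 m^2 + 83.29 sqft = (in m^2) 325.1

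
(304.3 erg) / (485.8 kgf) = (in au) 4.27e-20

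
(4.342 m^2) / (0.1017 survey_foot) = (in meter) 140.1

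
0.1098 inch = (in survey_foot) 0.00915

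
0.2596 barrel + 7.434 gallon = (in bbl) 0.4366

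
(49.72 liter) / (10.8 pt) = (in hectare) 0.001305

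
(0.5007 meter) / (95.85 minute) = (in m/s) 8.706e-05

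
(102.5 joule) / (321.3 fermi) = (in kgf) 3.253e+13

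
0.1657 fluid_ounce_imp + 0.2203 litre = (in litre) 0.225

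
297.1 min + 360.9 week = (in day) 2527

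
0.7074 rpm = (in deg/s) 4.244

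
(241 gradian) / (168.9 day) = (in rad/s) 2.594e-07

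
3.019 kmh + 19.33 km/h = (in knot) 12.07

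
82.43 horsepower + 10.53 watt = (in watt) 6.148e+04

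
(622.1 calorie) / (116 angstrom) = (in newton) 2.244e+11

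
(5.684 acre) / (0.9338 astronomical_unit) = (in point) 0.0004668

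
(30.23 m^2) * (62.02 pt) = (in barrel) 4.16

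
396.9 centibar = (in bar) 3.969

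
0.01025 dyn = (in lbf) 2.304e-08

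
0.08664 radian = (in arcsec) 1.787e+04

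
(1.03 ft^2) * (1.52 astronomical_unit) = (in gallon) 5.748e+12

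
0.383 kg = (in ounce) 13.51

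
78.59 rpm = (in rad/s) 8.23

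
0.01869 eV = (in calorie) 7.157e-22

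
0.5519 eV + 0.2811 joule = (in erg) 2.811e+06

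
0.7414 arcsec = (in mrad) 0.003594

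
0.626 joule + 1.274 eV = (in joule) 0.626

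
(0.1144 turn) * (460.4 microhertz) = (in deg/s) 0.01896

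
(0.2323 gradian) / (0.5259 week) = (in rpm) 1.096e-07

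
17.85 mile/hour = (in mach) 0.02344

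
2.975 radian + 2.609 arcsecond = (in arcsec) 6.136e+05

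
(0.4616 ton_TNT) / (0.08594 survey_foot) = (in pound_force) 1.658e+10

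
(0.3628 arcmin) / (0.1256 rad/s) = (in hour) 2.334e-07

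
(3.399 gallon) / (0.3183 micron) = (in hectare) 4.042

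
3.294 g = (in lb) 0.007262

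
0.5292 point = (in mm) 0.1867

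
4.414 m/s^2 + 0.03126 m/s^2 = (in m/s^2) 4.445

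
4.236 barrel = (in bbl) 4.236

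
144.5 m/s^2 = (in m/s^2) 144.5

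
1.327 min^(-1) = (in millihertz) 22.12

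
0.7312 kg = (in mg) 7.312e+05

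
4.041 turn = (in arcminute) 8.729e+04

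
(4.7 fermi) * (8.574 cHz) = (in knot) 7.833e-16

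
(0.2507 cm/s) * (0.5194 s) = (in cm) 0.1302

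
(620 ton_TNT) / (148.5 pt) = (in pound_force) 1.113e+13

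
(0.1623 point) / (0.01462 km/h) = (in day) 1.632e-07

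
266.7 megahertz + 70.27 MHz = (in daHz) 3.37e+07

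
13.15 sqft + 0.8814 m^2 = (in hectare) 0.0002103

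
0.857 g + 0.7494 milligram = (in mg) 857.7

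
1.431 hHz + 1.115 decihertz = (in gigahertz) 1.432e-07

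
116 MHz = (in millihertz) 1.16e+11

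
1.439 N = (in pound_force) 0.3235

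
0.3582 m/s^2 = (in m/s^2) 0.3582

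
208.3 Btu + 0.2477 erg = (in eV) 1.372e+24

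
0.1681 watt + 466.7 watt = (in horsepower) 0.6261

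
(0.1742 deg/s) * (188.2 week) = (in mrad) 3.461e+08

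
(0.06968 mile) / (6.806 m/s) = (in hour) 0.004577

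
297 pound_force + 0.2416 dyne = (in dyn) 1.321e+08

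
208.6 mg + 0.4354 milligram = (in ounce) 0.007374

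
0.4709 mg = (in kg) 4.709e-07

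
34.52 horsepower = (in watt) 2.574e+04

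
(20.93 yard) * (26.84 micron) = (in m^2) 0.0005137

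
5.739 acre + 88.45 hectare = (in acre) 224.3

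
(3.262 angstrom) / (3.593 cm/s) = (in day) 1.051e-13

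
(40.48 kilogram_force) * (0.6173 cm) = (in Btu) 0.002323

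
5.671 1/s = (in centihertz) 567.1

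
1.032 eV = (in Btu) 1.567e-22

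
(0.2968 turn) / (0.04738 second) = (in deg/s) 2255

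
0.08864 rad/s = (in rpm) 0.8464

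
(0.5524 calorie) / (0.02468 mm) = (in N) 9.365e+04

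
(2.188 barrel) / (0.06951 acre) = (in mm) 1.237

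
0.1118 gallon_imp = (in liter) 0.5083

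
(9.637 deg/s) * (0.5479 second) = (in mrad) 92.16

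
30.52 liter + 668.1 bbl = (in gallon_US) 2.807e+04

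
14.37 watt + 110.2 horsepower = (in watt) 8.219e+04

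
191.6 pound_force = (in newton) 852.3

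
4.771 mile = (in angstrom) 7.678e+13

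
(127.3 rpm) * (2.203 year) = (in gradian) 5.896e+10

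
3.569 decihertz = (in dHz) 3.569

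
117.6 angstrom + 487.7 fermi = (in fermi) 1.176e+07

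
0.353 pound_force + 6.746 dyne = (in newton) 1.57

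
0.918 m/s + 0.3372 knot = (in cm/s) 109.1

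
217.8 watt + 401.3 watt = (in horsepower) 0.8302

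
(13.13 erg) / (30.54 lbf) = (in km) 9.665e-12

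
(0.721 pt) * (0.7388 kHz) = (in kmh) 0.6765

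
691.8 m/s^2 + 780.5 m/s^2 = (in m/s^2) 1472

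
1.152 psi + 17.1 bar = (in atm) 16.95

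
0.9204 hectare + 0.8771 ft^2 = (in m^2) 9204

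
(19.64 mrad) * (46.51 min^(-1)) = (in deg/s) 0.8723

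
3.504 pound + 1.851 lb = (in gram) 2429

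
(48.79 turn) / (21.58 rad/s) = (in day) 0.0001644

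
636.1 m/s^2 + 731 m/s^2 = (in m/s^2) 1367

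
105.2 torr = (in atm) 0.1384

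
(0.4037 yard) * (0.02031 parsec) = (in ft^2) 2.49e+15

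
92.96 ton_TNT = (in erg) 3.889e+18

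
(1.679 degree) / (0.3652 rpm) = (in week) 1.267e-06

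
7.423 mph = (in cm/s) 331.8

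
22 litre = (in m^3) 0.022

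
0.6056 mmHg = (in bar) 0.0008074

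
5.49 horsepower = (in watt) 4094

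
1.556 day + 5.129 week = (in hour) 899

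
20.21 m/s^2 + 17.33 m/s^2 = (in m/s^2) 37.54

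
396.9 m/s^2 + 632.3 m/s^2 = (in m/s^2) 1029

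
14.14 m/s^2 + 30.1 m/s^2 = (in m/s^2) 44.24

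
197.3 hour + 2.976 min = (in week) 1.175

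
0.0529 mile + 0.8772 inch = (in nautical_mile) 0.04598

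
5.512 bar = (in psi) 79.94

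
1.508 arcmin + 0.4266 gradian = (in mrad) 7.14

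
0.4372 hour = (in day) 0.01822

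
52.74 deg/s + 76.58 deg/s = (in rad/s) 2.257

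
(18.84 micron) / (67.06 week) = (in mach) 1.364e-15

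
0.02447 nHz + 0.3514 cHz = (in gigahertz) 3.514e-12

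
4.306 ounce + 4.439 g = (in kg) 0.1265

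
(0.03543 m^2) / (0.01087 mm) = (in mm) 3.259e+06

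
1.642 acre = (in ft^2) 7.153e+04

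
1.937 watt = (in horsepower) 0.002598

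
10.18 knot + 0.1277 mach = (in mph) 109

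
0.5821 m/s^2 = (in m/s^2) 0.5821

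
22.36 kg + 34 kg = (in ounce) 1988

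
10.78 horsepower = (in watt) 8039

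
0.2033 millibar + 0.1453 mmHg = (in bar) 0.000397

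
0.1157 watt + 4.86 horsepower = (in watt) 3624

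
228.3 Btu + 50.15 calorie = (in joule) 2.411e+05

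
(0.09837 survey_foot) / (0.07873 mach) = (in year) 3.547e-11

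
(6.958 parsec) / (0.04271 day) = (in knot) 1.131e+14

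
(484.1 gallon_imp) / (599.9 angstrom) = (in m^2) 3.669e+07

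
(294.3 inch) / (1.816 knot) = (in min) 0.1334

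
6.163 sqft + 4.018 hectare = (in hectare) 4.018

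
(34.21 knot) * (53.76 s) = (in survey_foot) 3104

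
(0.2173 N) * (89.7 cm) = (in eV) 1.217e+18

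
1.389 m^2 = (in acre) 0.0003432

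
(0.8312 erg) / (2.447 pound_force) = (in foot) 2.505e-08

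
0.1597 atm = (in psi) 2.347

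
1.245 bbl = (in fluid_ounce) 6693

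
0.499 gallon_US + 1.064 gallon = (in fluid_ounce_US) 200.1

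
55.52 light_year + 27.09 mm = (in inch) 2.068e+19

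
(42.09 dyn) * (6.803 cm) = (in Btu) 2.714e-08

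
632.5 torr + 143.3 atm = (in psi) 2118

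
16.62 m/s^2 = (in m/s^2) 16.62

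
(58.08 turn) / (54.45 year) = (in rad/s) 2.125e-07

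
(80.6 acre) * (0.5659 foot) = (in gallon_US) 1.486e+07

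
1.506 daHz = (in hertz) 15.06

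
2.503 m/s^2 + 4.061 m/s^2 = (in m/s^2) 6.564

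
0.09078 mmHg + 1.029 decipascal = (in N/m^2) 12.21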